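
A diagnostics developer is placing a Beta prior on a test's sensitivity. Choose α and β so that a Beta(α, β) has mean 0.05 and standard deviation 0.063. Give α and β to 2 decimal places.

α = 0.55, β = 10.42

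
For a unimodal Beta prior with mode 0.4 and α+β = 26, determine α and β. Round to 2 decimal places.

Mode = (α−1)/(κ−2) with κ = α+β, so α−1 = 0.4·24 = 9.60.
α = 10.60; β = κ − α = 15.40.

α = 10.60, β = 15.40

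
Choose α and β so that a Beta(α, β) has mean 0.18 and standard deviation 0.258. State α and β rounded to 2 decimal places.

α = 0.22, β = 1.00

Variance = 0.258² = 0.066564. The moment-matching identity α+β = μ(1−μ)/Var − 1 gives
α+β = 0.1476/0.066564 − 1 = 1.2174, so α = μ·1.2174 = 0.22 and β = (1−μ)·1.2174 = 1.00.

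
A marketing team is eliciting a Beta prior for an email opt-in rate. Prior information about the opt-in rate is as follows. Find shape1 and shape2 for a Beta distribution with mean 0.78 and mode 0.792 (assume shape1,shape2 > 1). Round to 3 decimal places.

shape1 = 37.960, shape2 = 10.707

Let s = shape1+shape2. Mean gives shape1 = μs = 0.78s; mode gives (shape1−1)/(s−2) = 0.792.
Substituting: 0.78s − 1 = 0.792(s−2) = 0.792s − 1.584, so -0.012s = -0.584 and s = 48.6667.
Then shape1 = 0.78×48.6667 = 37.960 and shape2 = s−shape1 = 10.707.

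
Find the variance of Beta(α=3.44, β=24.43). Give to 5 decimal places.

0.00375

Var = αβ/[(α+β)²(α+β+1)] = (3.44×24.43)/(27.87²×28.87) = 84.0392/22424.394303 = 0.00375.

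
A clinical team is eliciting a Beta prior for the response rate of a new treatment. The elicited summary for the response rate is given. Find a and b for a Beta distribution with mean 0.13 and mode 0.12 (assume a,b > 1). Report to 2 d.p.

a = 9.88, b = 66.12

With s = a+b: μ = a/s and mode = (a−1)/(s−2). Eliminating a = μs,
μs − 1 = m(s−2) ⇒ s(μ−m) = 1−2m ⇒ s = 0.76/0.01 = 76.0000.
So a = μs = 9.88, b = (1−μ)s = 66.12.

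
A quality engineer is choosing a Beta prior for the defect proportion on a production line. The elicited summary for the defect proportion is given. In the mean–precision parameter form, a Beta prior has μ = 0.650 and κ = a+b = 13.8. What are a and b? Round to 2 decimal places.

a = 8.97, b = 4.83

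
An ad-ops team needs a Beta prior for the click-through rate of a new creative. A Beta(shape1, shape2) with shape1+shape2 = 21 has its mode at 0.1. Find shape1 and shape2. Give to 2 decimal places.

shape1 = 2.90, shape2 = 18.10

Mode = (shape1−1)/(κ−2) with κ = shape1+shape2, so shape1−1 = 0.1·19 = 1.90.
shape1 = 2.90; shape2 = κ − shape1 = 18.10.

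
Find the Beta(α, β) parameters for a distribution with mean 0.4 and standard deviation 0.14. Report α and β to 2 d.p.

σ² = 0.14² = 0.0196.
With s = α+β, Var = μ(1−μ)/(s+1), so s+1 = (0.4×0.6)/0.0196 = 12.2449 and s = 11.2449.
α = μs = 4.50, β = (1−μ)s = 6.75.

α = 4.50, β = 6.75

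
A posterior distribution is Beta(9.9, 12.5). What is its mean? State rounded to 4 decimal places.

The Beta mean is α/(α+β) = 9.9/(9.9+12.5) = 0.4420.

0.4420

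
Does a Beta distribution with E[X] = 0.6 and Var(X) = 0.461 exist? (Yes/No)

No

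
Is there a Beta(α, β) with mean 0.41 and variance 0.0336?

Yes

The Beta variance bound is σ² < μ(1−μ).
Here μ(1−μ) = 0.41×0.59 = 0.2419, and 0.0336 < 0.2419.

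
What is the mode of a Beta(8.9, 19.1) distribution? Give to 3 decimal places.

0.304

The density x^(α−1)(1−x)^(β−1) is maximised at (α−1)/(α+β−2) = 7.9/26.0 = 0.304.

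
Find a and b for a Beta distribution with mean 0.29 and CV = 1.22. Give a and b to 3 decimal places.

σ = CV·μ = 1.22×0.29 = 0.35380, so σ² = 0.125174.
s+1 = μ(1−μ)/σ² = 0.2059/0.125174 = 1.6449, so s = a+b = 0.6449.
a = μs = 0.187, b = (1−μ)s = 0.458.

a = 0.187, b = 0.458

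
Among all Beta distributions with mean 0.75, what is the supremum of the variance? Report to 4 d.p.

0.1875

Var = μ(1−μ)/(α+β+1), which approaches μ(1−μ) as α+β → 0.
So the supremum is μ(1−μ) = 0.75×0.25 = 0.1875.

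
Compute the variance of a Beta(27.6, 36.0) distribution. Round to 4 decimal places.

Var = αβ/[(α+β)²(α+β+1)] = (27.6×36.0)/(63.6²×64.6) = 993.60/261304.416 = 0.0038.

0.0038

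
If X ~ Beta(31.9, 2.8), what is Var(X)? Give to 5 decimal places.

0.00208

μ = 31.9/34.7 = 0.919308; Var = μ(1−μ)/(α+β+1) = 0.0741805/35.7 = 0.00208.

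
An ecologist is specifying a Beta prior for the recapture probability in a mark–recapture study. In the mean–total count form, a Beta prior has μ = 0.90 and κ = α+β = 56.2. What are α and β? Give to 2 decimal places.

α = 50.58, β = 5.62

Split κ in proportion μ : (1−μ): α = 0.90·56.2 = 50.58, β = 56.2 − 50.58 = 5.62.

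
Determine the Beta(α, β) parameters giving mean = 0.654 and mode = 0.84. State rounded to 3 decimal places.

α = 2.391, β = 1.265

Let s = α+β. Mean gives α = μs = 0.654s; mode gives (α−1)/(s−2) = 0.84.
Substituting: 0.654s − 1 = 0.84(s−2) = 0.84s − 1.68, so -0.186s = -0.68 and s = 3.6559.
Then α = 0.654×3.6559 = 2.391 and β = s−α = 1.265.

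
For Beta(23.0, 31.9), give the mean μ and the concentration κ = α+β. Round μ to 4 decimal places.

μ = 0.4189, κ = 54.9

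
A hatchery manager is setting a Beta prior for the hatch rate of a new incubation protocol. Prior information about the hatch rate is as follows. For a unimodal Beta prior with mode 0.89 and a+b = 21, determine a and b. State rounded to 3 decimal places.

a = 17.910, b = 3.090

For a,b>1 the mode is (a−1)/(a+b−2), so a = mode·(κ−2)+1 = 0.89×19+1 = 17.910.
And b = (1−mode)·(κ−2)+1 = 0.11×19+1 = 3.090.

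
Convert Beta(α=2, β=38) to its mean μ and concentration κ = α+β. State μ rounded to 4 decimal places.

κ = α+β = 2+38 = 40; μ = α/κ = 2/40 = 0.0500.

μ = 0.0500, κ = 40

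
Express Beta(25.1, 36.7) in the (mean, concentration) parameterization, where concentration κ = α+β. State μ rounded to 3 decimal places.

μ = 0.406, κ = 61.8

κ = α+β = 25.1+36.7 = 61.8; μ = α/κ = 25.1/61.8 = 0.406.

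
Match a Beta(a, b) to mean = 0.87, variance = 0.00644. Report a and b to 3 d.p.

a = 14.409, b = 2.153

Let s = a+b. The Beta variance is μ(1−μ)/(s+1).
So s+1 = μ(1−μ)/σ² = (0.87×0.13)/0.00644 = 0.1131/0.00644 = 17.5621, giving s = 16.5621.
Then a = μs = 0.87×16.5621 = 14.409 and b = (1−μ)s = 0.13×16.5621 = 2.153.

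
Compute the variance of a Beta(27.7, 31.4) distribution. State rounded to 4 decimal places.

0.0041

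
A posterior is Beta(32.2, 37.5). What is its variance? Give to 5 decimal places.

0.00352

Var = αβ/[(α+β)²(α+β+1)] = (32.2×37.5)/(69.7²×70.7) = 1207.50/343466.963 = 0.00352.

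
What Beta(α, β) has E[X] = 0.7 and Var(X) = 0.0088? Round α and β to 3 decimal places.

α = 16.005, β = 6.859

By moment matching, α+β = μ(1−μ)/σ² − 1 = (0.7·0.3)/0.0088 − 1 = 23.8636 − 1 = 22.8636.
Since α/(α+β) = μ, α = 0.7·22.8636 = 16.005 and β = 0.3·22.8636 = 6.859.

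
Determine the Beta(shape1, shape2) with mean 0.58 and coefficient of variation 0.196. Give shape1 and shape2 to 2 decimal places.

shape1 = 10.35, shape2 = 7.50

σ = CV·μ = 0.196×0.58 = 0.11368, so σ² = 0.012923.
s+1 = μ(1−μ)/σ² = 0.2436/0.012923 = 18.8499, so s = shape1+shape2 = 17.8499.
shape1 = μs = 10.35, shape2 = (1−μ)s = 7.50.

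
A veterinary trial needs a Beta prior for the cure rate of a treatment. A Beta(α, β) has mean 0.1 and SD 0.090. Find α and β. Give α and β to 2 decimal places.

α = 1.01, β = 9.10

σ² = 0.090² = 0.008100.
With s = α+β, Var = μ(1−μ)/(s+1), so s+1 = (0.1×0.9)/0.008100 = 11.1111 and s = 10.1111.
α = μs = 1.01, β = (1−μ)s = 9.10.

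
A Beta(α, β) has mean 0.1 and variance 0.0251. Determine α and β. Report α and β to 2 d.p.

α = 0.26, β = 2.33

Let s = α+β. The Beta variance is μ(1−μ)/(s+1).
So s+1 = μ(1−μ)/σ² = (0.1×0.9)/0.0251 = 0.09/0.0251 = 3.5857, giving s = 2.5857.
Then α = μs = 0.1×2.5857 = 0.26 and β = (1−μ)s = 0.9×2.5857 = 2.33.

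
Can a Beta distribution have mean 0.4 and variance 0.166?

The Beta variance bound is σ² < μ(1−μ).
Here μ(1−μ) = 0.4×0.6 = 0.24, and 0.166 < 0.24.

Yes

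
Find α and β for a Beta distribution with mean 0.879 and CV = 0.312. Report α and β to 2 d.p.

α = 0.36, β = 0.05

Var = (CV·μ)² = (0.312×0.879)² = 0.075212.
α+β = μ(1−μ)/Var − 1 = 0.106359/0.075212 − 1 = 0.4141.
Thus α = 0.879·0.4141 = 0.36 and β = 0.121·0.4141 = 0.05.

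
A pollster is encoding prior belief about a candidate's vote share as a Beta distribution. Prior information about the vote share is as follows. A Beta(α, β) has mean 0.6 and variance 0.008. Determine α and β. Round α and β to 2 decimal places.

α = 17.40, β = 11.60

Let s = α+β. The Beta variance is μ(1−μ)/(s+1).
So s+1 = μ(1−μ)/σ² = (0.6×0.4)/0.008 = 0.24/0.008 = 30.0000, giving s = 29.0000.
Then α = μs = 0.6×29.0000 = 17.40 and β = (1−μ)s = 0.4×29.0000 = 11.60.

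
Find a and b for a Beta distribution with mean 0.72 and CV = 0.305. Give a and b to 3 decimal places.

a = 2.290, b = 0.891

σ = CV·μ = 0.305×0.72 = 0.21960, so σ² = 0.048224.
s+1 = μ(1−μ)/σ² = 0.2016/0.048224 = 4.1805, so s = a+b = 3.1805.
a = μs = 2.290, b = (1−μ)s = 0.891.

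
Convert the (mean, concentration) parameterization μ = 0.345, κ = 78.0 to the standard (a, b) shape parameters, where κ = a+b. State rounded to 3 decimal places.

a = 26.910, b = 51.090

a = μκ = 0.345×78.0 = 26.910 and b = (1−μ)κ = 0.655×78.0 = 51.090.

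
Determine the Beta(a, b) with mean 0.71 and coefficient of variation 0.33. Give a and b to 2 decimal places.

Var = (CV·μ)² = (0.33×0.71)² = 0.054896.
a+b = μ(1−μ)/Var − 1 = 0.2059/0.054896 − 1 = 2.7507.
Thus a = 0.71·2.7507 = 1.95 and b = 0.29·2.7507 = 0.80.

a = 1.95, b = 0.80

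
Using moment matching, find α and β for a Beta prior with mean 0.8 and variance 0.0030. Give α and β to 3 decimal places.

Let s = α+β. The Beta variance is μ(1−μ)/(s+1).
So s+1 = μ(1−μ)/σ² = (0.8×0.2)/0.0030 = 0.16/0.0030 = 53.3333, giving s = 52.3333.
Then α = μs = 0.8×52.3333 = 41.867 and β = (1−μ)s = 0.2×52.3333 = 10.467.

α = 41.867, β = 10.467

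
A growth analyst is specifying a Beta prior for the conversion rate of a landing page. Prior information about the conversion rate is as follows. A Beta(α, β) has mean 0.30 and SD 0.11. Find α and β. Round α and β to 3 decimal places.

Variance = 0.11² = 0.0121. The moment-matching identity α+β = μ(1−μ)/Var − 1 gives
α+β = 0.2100/0.0121 − 1 = 16.3554, so α = μ·16.3554 = 4.907 and β = (1−μ)·16.3554 = 11.449.

α = 4.907, β = 11.449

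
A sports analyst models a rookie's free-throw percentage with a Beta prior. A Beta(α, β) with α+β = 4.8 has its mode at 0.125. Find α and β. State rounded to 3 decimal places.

α = 1.350, β = 3.450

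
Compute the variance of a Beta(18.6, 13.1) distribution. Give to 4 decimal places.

0.0074

Var = αβ/[(α+β)²(α+β+1)] = (18.6×13.1)/(31.7²×32.7) = 243.66/32859.903 = 0.0074.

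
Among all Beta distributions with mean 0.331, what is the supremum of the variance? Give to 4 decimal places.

For fixed mean μ the Beta variance is μ(1−μ)/(α+β+1), increasing as α+β decreases.
Its least upper bound (not attained) is μ(1−μ) = 0.331·0.669 = 0.2214.

0.2214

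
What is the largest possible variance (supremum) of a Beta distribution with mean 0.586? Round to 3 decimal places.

0.243

Var = μ(1−μ)/(α+β+1), which approaches μ(1−μ) as α+β → 0.
So the supremum is μ(1−μ) = 0.586×0.414 = 0.243.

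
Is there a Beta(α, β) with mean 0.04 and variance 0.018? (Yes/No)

For any Beta, Var(X) < E[X]·(1−E[X]).
Here μ(1−μ) = 0.04×0.96 = 0.0384, and 0.018 < 0.0384.

Yes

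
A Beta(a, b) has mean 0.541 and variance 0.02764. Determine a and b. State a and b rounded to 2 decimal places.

a = 4.32, b = 3.66

Let s = a+b. The Beta variance is μ(1−μ)/(s+1).
So s+1 = μ(1−μ)/σ² = (0.541×0.459)/0.02764 = 0.248319/0.02764 = 8.9840, giving s = 7.9840.
Then a = μs = 0.541×7.9840 = 4.32 and b = (1−μ)s = 0.459×7.9840 = 3.66.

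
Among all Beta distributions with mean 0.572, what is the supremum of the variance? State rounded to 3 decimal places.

For fixed mean μ the Beta variance is μ(1−μ)/(α+β+1), increasing as α+β decreases.
Its least upper bound (not attained) is μ(1−μ) = 0.572·0.428 = 0.245.

0.245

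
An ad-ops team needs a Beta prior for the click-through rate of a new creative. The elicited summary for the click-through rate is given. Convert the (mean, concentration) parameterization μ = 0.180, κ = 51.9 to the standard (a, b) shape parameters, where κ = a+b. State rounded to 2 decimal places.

a = μκ = 0.180×51.9 = 9.34 and b = (1−μ)κ = 0.820×51.9 = 42.56.

a = 9.34, b = 42.56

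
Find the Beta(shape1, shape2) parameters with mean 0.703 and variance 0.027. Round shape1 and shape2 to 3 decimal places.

shape1 = 4.733, shape2 = 2.000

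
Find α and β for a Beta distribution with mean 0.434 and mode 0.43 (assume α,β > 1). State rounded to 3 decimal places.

α = 15.190, β = 19.810

Let s = α+β. Mean gives α = μs = 0.434s; mode gives (α−1)/(s−2) = 0.43.
Substituting: 0.434s − 1 = 0.43(s−2) = 0.43s − 0.86, so 0.004s = 0.14 and s = 35.0000.
Then α = 0.434×35.0000 = 15.190 and β = s−α = 19.810.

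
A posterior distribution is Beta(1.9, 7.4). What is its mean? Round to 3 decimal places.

E[X] = α/(α+β) = 1.9/9.3 = 0.204.

0.204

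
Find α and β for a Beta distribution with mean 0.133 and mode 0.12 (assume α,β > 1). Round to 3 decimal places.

With s = α+β: μ = α/s and mode = (α−1)/(s−2). Eliminating α = μs,
μs − 1 = m(s−2) ⇒ s(μ−m) = 1−2m ⇒ s = 0.76/0.013 = 58.4615.
So α = μs = 7.775, β = (1−μ)s = 50.686.

α = 7.775, β = 50.686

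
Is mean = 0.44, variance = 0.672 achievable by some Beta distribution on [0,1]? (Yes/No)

No

For any Beta, Var(X) < E[X]·(1−E[X]).
Here μ(1−μ) = 0.44×0.56 = 0.2464, and 0.672 ≥ 0.2464.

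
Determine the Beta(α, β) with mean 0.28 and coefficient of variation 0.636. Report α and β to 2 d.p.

α = 1.50, β = 3.86

Var = (CV·μ)² = (0.636×0.28)² = 0.031712.
α+β = μ(1−μ)/Var − 1 = 0.2016/0.031712 − 1 = 5.3571.
Thus α = 0.28·5.3571 = 1.50 and β = 0.72·5.3571 = 3.86.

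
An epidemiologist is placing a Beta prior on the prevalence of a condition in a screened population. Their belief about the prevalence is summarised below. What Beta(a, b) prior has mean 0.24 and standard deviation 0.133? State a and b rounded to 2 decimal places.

a = 2.23, b = 7.08

σ² = 0.133² = 0.017689.
With s = a+b, Var = μ(1−μ)/(s+1), so s+1 = (0.24×0.76)/0.017689 = 10.3115 and s = 9.3115.
a = μs = 2.23, b = (1−μ)s = 7.08.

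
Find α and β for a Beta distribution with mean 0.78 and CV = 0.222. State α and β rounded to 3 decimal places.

α = 3.684, β = 1.039

Var = (CV·μ)² = (0.222×0.78)² = 0.029984.
α+β = μ(1−μ)/Var − 1 = 0.1716/0.029984 − 1 = 4.7230.
Thus α = 0.78·4.7230 = 3.684 and β = 0.22·4.7230 = 1.039.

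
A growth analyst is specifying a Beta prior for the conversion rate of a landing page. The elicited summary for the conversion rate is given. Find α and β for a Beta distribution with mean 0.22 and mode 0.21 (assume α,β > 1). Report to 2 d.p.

Let s = α+β. Mean gives α = μs = 0.22s; mode gives (α−1)/(s−2) = 0.21.
Substituting: 0.22s − 1 = 0.21(s−2) = 0.21s − 0.42, so 0.01s = 0.58 and s = 58.0000.
Then α = 0.22×58.0000 = 12.76 and β = s−α = 45.24.

α = 12.76, β = 45.24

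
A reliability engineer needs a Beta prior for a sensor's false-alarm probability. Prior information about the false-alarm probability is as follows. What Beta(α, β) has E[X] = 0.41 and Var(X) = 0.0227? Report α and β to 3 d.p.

α = 3.959, β = 5.697

Write ν = α+β; then α = μν and Var = μ(1−μ)/(ν+1).
ν = μ(1−μ)/Var − 1 = 0.2419/0.0227 − 1 = 9.6564.
α = 0.41·9.6564 = 3.959, β = 0.59·9.6564 = 5.697.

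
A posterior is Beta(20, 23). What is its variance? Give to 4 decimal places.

0.0057

μ = 20/43 = 0.465116; Var = μ(1−μ)/(α+β+1) = 0.2487831/44 = 0.0057.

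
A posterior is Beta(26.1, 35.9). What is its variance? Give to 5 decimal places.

0.00387

μ = 26.1/62.0 = 0.420968; Var = μ(1−μ)/(α+β+1) = 0.2437539/63.0 = 0.00387.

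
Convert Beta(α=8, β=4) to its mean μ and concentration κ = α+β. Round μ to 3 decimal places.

κ = α+β = 8+4 = 12; μ = α/κ = 8/12 = 0.667.

μ = 0.667, κ = 12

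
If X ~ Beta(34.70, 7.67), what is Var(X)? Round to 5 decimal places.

Var = αβ/[(α+β)²(α+β+1)] = (34.70×7.67)/(42.37²×43.37) = 266.1490/77858.556953 = 0.00342.

0.00342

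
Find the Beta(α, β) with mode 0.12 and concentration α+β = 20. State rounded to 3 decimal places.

α = 3.160, β = 16.840

For α,β>1 the mode is (α−1)/(α+β−2), so α = mode·(κ−2)+1 = 0.12×18+1 = 3.160.
And β = (1−mode)·(κ−2)+1 = 0.88×18+1 = 16.840.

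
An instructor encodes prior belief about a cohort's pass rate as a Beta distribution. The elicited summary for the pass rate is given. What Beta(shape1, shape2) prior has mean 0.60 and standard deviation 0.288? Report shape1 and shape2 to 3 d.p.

shape1 = 1.136, shape2 = 0.757

Variance = 0.288² = 0.082944. The moment-matching identity shape1+shape2 = μ(1−μ)/Var − 1 gives
shape1+shape2 = 0.2400/0.082944 − 1 = 1.8935, so shape1 = μ·1.8935 = 1.136 and shape2 = (1−μ)·1.8935 = 0.757.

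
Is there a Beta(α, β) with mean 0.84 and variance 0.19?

The Beta variance bound is σ² < μ(1−μ).
Here μ(1−μ) = 0.84×0.16 = 0.1344, and 0.19 ≥ 0.1344.

No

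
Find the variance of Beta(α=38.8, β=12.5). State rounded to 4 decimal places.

0.0035

Var = αβ/[(α+β)²(α+β+1)] = (38.8×12.5)/(51.3²×52.3) = 485.00/137637.387 = 0.0035.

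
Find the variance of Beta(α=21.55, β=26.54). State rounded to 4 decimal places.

0.0050

μ = 21.55/48.09 = 0.448118; Var = μ(1−μ)/(α+β+1) = 0.2473083/49.09 = 0.0050.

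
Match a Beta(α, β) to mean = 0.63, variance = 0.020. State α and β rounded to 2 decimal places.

α = 6.71, β = 3.94

Let s = α+β. The Beta variance is μ(1−μ)/(s+1).
So s+1 = μ(1−μ)/σ² = (0.63×0.37)/0.020 = 0.2331/0.020 = 11.6550, giving s = 10.6550.
Then α = μs = 0.63×10.6550 = 6.71 and β = (1−μ)s = 0.37×10.6550 = 3.94.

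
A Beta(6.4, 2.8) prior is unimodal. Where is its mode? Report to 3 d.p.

0.750

The density x^(α−1)(1−x)^(β−1) is maximised at (α−1)/(α+β−2) = 5.4/7.2 = 0.750.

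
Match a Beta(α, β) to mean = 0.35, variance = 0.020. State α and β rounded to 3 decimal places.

α = 3.631, β = 6.744

Write ν = α+β; then α = μν and Var = μ(1−μ)/(ν+1).
ν = μ(1−μ)/Var − 1 = 0.2275/0.020 − 1 = 10.3750.
α = 0.35·10.3750 = 3.631, β = 0.65·10.3750 = 6.744.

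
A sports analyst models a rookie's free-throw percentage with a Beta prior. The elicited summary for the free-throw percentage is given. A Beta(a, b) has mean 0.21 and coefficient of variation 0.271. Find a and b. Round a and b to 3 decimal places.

a = 10.547, b = 39.677

Var = (CV·μ)² = (0.271×0.21)² = 0.003239.
a+b = μ(1−μ)/Var − 1 = 0.1659/0.003239 − 1 = 50.2235.
Thus a = 0.21·50.2235 = 10.547 and b = 0.79·50.2235 = 39.677.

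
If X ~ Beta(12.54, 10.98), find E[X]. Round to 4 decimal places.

E[X] = α/(α+β) = 12.54/23.52 = 0.5332.

0.5332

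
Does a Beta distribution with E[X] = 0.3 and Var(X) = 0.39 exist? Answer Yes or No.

For any Beta, Var(X) < E[X]·(1−E[X]).
Here μ(1−μ) = 0.3×0.7 = 0.21, and 0.39 ≥ 0.21.

No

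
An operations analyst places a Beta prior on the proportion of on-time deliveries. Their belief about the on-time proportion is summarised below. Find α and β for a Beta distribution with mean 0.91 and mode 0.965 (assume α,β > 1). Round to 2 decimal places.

α = 15.39, β = 1.52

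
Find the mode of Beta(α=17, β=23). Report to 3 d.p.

0.421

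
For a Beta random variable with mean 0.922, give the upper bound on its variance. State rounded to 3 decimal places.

For fixed mean μ the Beta variance is μ(1−μ)/(α+β+1), increasing as α+β decreases.
Its least upper bound (not attained) is μ(1−μ) = 0.922·0.078 = 0.072.

0.072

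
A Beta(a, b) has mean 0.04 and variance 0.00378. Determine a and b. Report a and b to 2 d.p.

Write ν = a+b; then a = μν and Var = μ(1−μ)/(ν+1).
ν = μ(1−μ)/Var − 1 = 0.0384/0.00378 − 1 = 9.1587.
a = 0.04·9.1587 = 0.37, b = 0.96·9.1587 = 8.79.

a = 0.37, b = 8.79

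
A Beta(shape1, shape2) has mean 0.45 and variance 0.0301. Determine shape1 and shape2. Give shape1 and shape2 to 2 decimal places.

Let s = shape1+shape2. The Beta variance is μ(1−μ)/(s+1).
So s+1 = μ(1−μ)/σ² = (0.45×0.55)/0.0301 = 0.2475/0.0301 = 8.2226, giving s = 7.2226.
Then shape1 = μs = 0.45×7.2226 = 3.25 and shape2 = (1−μ)s = 0.55×7.2226 = 3.97.

shape1 = 3.25, shape2 = 3.97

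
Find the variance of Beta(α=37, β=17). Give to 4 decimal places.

0.0039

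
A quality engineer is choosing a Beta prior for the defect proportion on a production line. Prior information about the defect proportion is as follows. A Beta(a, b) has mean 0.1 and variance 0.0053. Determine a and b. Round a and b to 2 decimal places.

a = 1.60, b = 14.38

By moment matching, a+b = μ(1−μ)/σ² − 1 = (0.1·0.9)/0.0053 − 1 = 16.9811 − 1 = 15.9811.
Since a/(a+b) = μ, a = 0.1·15.9811 = 1.60 and b = 0.9·15.9811 = 14.38.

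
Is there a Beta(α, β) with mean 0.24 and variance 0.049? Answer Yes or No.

A Beta with mean μ has variance μ(1−μ)/(α+β+1) < μ(1−μ).
Here μ(1−μ) = 0.24×0.76 = 0.1824, and 0.049 < 0.1824.

Yes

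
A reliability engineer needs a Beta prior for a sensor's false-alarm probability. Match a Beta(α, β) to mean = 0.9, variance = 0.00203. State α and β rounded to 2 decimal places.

By moment matching, α+β = μ(1−μ)/σ² − 1 = (0.9·0.1)/0.00203 − 1 = 44.3350 − 1 = 43.3350.
Since α/(α+β) = μ, α = 0.9·43.3350 = 39.00 and β = 0.1·43.3350 = 4.33.

α = 39.00, β = 4.33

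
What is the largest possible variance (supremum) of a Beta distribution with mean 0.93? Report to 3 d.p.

0.065

Var = μ(1−μ)/(α+β+1), which approaches μ(1−μ) as α+β → 0.
So the supremum is μ(1−μ) = 0.93×0.07 = 0.065.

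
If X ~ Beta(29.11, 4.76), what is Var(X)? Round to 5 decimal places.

α+β = 33.87 and αβ = 138.5636, so Var = αβ/[(α+β)²(α+β+1)] = 138.5636/40002.058503 = 0.00346.

0.00346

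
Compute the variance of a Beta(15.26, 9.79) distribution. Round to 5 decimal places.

α+β = 25.05 and αβ = 149.3954, so Var = αβ/[(α+β)²(α+β+1)] = 149.3954/16346.440125 = 0.00914.

0.00914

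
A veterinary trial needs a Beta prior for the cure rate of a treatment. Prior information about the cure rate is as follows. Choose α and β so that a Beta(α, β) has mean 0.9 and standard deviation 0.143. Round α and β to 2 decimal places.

Variance = 0.143² = 0.020449. The moment-matching identity α+β = μ(1−μ)/Var − 1 gives
α+β = 0.09/0.020449 − 1 = 3.4012, so α = μ·3.4012 = 3.06 and β = (1−μ)·3.4012 = 0.34.

α = 3.06, β = 0.34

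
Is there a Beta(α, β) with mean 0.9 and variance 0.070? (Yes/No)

A Beta with mean μ has variance μ(1−μ)/(α+β+1) < μ(1−μ).
Here μ(1−μ) = 0.9×0.1 = 0.09, and 0.070 < 0.09.

Yes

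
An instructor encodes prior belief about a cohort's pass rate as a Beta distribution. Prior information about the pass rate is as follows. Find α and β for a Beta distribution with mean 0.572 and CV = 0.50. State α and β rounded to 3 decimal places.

α = 1.140, β = 0.853

Var = (CV·μ)² = (0.50×0.572)² = 0.081796.
α+β = μ(1−μ)/Var − 1 = 0.244816/0.081796 − 1 = 1.9930.
Thus α = 0.572·1.9930 = 1.140 and β = 0.428·1.9930 = 0.853.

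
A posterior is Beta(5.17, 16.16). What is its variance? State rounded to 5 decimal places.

0.00822

μ = 5.17/21.33 = 0.242382; Var = μ(1−μ)/(α+β+1) = 0.1836328/22.33 = 0.00822.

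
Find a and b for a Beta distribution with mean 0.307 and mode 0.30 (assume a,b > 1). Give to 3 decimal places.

a = 17.543, b = 39.600

With s = a+b: μ = a/s and mode = (a−1)/(s−2). Eliminating a = μs,
μs − 1 = m(s−2) ⇒ s(μ−m) = 1−2m ⇒ s = 0.40/0.007 = 57.1429.
So a = μs = 17.543, b = (1−μ)s = 39.600.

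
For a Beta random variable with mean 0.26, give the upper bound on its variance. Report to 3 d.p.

Var = μ(1−μ)/(α+β+1), which approaches μ(1−μ) as α+β → 0.
So the supremum is μ(1−μ) = 0.26×0.74 = 0.192.

0.192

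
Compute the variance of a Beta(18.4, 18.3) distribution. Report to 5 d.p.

0.00663

α+β = 36.7 and αβ = 336.72, so Var = αβ/[(α+β)²(α+β+1)] = 336.72/50777.753 = 0.00663.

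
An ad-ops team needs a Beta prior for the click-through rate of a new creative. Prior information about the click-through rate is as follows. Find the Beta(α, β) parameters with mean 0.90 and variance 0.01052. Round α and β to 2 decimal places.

By moment matching, α+β = μ(1−μ)/σ² − 1 = (0.90·0.10)/0.01052 − 1 = 8.5551 − 1 = 7.5551.
Since α/(α+β) = μ, α = 0.90·7.5551 = 6.80 and β = 0.10·7.5551 = 0.76.

α = 6.80, β = 0.76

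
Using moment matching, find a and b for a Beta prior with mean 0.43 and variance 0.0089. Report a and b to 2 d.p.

a = 11.41, b = 15.13

Write ν = a+b; then a = μν and Var = μ(1−μ)/(ν+1).
ν = μ(1−μ)/Var − 1 = 0.2451/0.0089 − 1 = 26.5393.
a = 0.43·26.5393 = 11.41, b = 0.57·26.5393 = 15.13.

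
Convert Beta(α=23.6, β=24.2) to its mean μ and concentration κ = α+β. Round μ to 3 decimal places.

μ = 0.494, κ = 47.8

κ = α+β = 23.6+24.2 = 47.8; μ = α/κ = 23.6/47.8 = 0.494.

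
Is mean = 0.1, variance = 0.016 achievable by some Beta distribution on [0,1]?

The Beta variance bound is σ² < μ(1−μ).
Here μ(1−μ) = 0.1×0.9 = 0.09, and 0.016 < 0.09.

Yes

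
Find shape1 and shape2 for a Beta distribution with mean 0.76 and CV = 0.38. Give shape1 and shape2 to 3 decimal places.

Var = (CV·μ)² = (0.38×0.76)² = 0.083405.
shape1+shape2 = μ(1−μ)/Var − 1 = 0.1824/0.083405 − 1 = 1.1869.
Thus shape1 = 0.76·1.1869 = 0.902 and shape2 = 0.24·1.1869 = 0.285.

shape1 = 0.902, shape2 = 0.285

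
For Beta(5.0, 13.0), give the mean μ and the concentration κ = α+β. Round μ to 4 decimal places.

μ = 0.2778, κ = 18.0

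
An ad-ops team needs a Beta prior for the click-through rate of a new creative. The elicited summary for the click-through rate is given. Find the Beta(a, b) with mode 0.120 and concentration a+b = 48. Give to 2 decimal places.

a = 6.52, b = 41.48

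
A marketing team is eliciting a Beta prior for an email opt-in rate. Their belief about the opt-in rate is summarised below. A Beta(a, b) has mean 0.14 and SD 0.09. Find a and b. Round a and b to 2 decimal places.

a = 1.94, b = 11.92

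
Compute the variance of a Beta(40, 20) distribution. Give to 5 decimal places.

Var = αβ/[(α+β)²(α+β+1)] = (40×20)/(60²×61) = 800/219600 = 0.00364.

0.00364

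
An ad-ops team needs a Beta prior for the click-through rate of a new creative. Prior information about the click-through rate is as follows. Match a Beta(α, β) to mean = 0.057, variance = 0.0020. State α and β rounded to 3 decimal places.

α = 1.475, β = 24.401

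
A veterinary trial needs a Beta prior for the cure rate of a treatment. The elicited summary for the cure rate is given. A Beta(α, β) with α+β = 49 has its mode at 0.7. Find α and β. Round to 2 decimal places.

Since the density peak of Beta(α,β) is at (α−1)/(α+β−2),
α = 1 + 0.7(49−2) = 33.90 and β = 49 − 33.90 = 15.10.

α = 33.90, β = 15.10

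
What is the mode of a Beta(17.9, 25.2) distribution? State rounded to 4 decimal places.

With α,β > 1, mode = (α−1)/(α+β−2) = 16.9/41.1 = 0.4112.

0.4112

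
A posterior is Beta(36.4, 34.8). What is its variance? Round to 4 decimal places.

0.0035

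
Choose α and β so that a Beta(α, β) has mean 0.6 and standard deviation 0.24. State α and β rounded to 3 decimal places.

Variance = 0.24² = 0.0576. The moment-matching identity α+β = μ(1−μ)/Var − 1 gives
α+β = 0.24/0.0576 − 1 = 3.1667, so α = μ·3.1667 = 1.900 and β = (1−μ)·3.1667 = 1.267.

α = 1.900, β = 1.267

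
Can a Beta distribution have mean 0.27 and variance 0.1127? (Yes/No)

Yes

For any Beta, Var(X) < E[X]·(1−E[X]).
Here μ(1−μ) = 0.27×0.73 = 0.1971, and 0.1127 < 0.1971.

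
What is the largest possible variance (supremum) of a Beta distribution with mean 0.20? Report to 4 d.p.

0.1600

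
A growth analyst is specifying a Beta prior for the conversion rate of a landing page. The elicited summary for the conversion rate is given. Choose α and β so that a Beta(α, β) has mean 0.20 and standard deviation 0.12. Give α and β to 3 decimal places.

α = 2.022, β = 8.089

First σ² = 0.0144. Setting α = μn, β = (1−μ)n with n = α+β,
μ(1−μ)/(n+1) = 0.0144 ⇒ n+1 = 0.1600/0.0144 = 11.1111 ⇒ n = 10.1111.
Hence α = 0.20×10.1111 = 2.022, β = 0.80×10.1111 = 8.089.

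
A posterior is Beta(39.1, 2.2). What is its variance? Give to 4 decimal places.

α+β = 41.3 and αβ = 86.02, so Var = αβ/[(α+β)²(α+β+1)] = 86.02/72150.687 = 0.0012.

0.0012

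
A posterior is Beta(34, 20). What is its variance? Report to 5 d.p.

α+β = 54 and αβ = 680, so Var = αβ/[(α+β)²(α+β+1)] = 680/160380 = 0.00424.

0.00424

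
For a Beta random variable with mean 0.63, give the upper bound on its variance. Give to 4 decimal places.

Var = μ(1−μ)/(α+β+1), which approaches μ(1−μ) as α+β → 0.
So the supremum is μ(1−μ) = 0.63×0.37 = 0.2331.

0.2331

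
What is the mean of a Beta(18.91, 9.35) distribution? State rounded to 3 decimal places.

The Beta mean is α/(α+β) = 18.91/(18.91+9.35) = 0.669.

0.669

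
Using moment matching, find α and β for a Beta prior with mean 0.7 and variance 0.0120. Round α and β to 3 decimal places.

α = 11.550, β = 4.950

Write ν = α+β; then α = μν and Var = μ(1−μ)/(ν+1).
ν = μ(1−μ)/Var − 1 = 0.21/0.0120 − 1 = 16.5000.
α = 0.7·16.5000 = 11.550, β = 0.3·16.5000 = 4.950.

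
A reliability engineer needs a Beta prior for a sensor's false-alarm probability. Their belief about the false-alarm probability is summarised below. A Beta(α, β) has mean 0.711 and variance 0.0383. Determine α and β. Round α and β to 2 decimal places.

By moment matching, α+β = μ(1−μ)/σ² − 1 = (0.711·0.289)/0.0383 − 1 = 5.3650 − 1 = 4.3650.
Since α/(α+β) = μ, α = 0.711·4.3650 = 3.10 and β = 0.289·4.3650 = 1.26.

α = 3.10, β = 1.26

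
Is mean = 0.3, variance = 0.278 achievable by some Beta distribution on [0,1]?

The Beta variance bound is σ² < μ(1−μ).
Here μ(1−μ) = 0.3×0.7 = 0.21, and 0.278 ≥ 0.21.

No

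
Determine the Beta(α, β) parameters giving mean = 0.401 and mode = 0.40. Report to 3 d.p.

α = 80.200, β = 119.800

Let s = α+β. Mean gives α = μs = 0.401s; mode gives (α−1)/(s−2) = 0.40.
Substituting: 0.401s − 1 = 0.40(s−2) = 0.40s − 0.80, so 0.001s = 0.20 and s = 200.0000.
Then α = 0.401×200.0000 = 80.200 and β = s−α = 119.800.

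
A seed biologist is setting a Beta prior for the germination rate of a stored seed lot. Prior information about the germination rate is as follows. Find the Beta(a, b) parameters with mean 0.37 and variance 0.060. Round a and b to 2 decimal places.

a = 1.07, b = 1.82

Let s = a+b. The Beta variance is μ(1−μ)/(s+1).
So s+1 = μ(1−μ)/σ² = (0.37×0.63)/0.060 = 0.2331/0.060 = 3.8850, giving s = 2.8850.
Then a = μs = 0.37×2.8850 = 1.07 and b = (1−μ)s = 0.63×2.8850 = 1.82.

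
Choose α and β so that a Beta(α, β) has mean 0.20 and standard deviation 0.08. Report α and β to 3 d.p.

σ² = 0.08² = 0.0064.
With s = α+β, Var = μ(1−μ)/(s+1), so s+1 = (0.20×0.80)/0.0064 = 25.0000 and s = 24.0000.
α = μs = 4.800, β = (1−μ)s = 19.200.

α = 4.800, β = 19.200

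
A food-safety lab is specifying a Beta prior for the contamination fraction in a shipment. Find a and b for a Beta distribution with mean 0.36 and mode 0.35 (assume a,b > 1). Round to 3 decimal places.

Let s = a+b. Mean gives a = μs = 0.36s; mode gives (a−1)/(s−2) = 0.35.
Substituting: 0.36s − 1 = 0.35(s−2) = 0.35s − 0.70, so 0.01s = 0.30 and s = 30.0000.
Then a = 0.36×30.0000 = 10.800 and b = s−a = 19.200.

a = 10.800, b = 19.200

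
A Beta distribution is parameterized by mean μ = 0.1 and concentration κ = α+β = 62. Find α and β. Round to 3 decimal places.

α = μκ = 0.1×62 = 6.200 and β = (1−μ)κ = 0.9×62 = 55.800.

α = 6.200, β = 55.800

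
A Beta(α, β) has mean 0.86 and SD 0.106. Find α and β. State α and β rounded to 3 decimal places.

σ² = 0.106² = 0.011236.
With s = α+β, Var = μ(1−μ)/(s+1), so s+1 = (0.86×0.14)/0.011236 = 10.7156 and s = 9.7156.
α = μs = 8.355, β = (1−μ)s = 1.360.

α = 8.355, β = 1.360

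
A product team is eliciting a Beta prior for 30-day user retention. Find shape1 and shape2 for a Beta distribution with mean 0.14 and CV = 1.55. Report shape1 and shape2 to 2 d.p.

σ = CV·μ = 1.55×0.14 = 0.21700, so σ² = 0.047089.
s+1 = μ(1−μ)/σ² = 0.1204/0.047089 = 2.5569, so s = shape1+shape2 = 1.5569.
shape1 = μs = 0.22, shape2 = (1−μ)s = 1.34.

shape1 = 0.22, shape2 = 1.34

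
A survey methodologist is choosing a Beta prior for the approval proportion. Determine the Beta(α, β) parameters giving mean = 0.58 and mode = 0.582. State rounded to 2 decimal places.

Let s = α+β. Mean gives α = μs = 0.58s; mode gives (α−1)/(s−2) = 0.582.
Substituting: 0.58s − 1 = 0.582(s−2) = 0.582s − 1.164, so -0.002s = -0.164 and s = 82.0000.
Then α = 0.58×82.0000 = 47.56 and β = s−α = 34.44.

α = 47.56, β = 34.44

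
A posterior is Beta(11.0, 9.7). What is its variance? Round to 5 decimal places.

Var = αβ/[(α+β)²(α+β+1)] = (11.0×9.7)/(20.7²×21.7) = 106.70/9298.233 = 0.01148.

0.01148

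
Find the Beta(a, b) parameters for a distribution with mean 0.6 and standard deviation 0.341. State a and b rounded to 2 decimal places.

First σ² = 0.116281. Setting a = μn, b = (1−μ)n with n = a+b,
μ(1−μ)/(n+1) = 0.116281 ⇒ n+1 = 0.24/0.116281 = 2.0640 ⇒ n = 1.0640.
Hence a = 0.6×1.0640 = 0.64, b = 0.4×1.0640 = 0.43.

a = 0.64, b = 0.43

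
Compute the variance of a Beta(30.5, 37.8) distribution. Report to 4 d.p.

α+β = 68.3 and αβ = 1152.90, so Var = αβ/[(α+β)²(α+β+1)] = 1152.90/323276.877 = 0.0036.

0.0036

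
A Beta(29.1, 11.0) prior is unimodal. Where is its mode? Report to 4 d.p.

0.7375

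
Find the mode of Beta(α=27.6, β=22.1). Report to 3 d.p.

0.558

With α,β > 1, mode = (α−1)/(α+β−2) = 26.6/47.7 = 0.558.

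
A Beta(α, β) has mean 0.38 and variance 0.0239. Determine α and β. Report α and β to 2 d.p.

Write ν = α+β; then α = μν and Var = μ(1−μ)/(ν+1).
ν = μ(1−μ)/Var − 1 = 0.2356/0.0239 − 1 = 8.8577.
α = 0.38·8.8577 = 3.37, β = 0.62·8.8577 = 5.49.

α = 3.37, β = 5.49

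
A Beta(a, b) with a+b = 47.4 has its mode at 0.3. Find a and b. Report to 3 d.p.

a = 14.620, b = 32.780

Since the density peak of Beta(a,b) is at (a−1)/(a+b−2),
a = 1 + 0.3(47.4−2) = 14.620 and b = 47.4 − 14.620 = 32.780.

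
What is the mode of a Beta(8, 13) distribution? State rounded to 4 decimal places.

The density x^(α−1)(1−x)^(β−1) is maximised at (α−1)/(α+β−2) = 7/19 = 0.3684.

0.3684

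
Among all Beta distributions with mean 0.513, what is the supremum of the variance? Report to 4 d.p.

0.2498

For fixed mean μ the Beta variance is μ(1−μ)/(α+β+1), increasing as α+β decreases.
Its least upper bound (not attained) is μ(1−μ) = 0.513·0.487 = 0.2498.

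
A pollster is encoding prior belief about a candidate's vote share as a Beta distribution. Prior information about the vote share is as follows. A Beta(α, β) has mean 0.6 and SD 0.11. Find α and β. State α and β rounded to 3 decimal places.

α = 11.301, β = 7.534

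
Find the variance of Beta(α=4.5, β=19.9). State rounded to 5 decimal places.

0.00592

μ = 4.5/24.4 = 0.184426; Var = μ(1−μ)/(α+β+1) = 0.1504132/25.4 = 0.00592.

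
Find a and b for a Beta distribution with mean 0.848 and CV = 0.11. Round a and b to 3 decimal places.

a = 11.714, b = 2.100

Var = (CV·μ)² = (0.11×0.848)² = 0.008701.
a+b = μ(1−μ)/Var − 1 = 0.128896/0.008701 − 1 = 13.8137.
Thus a = 0.848·13.8137 = 11.714 and b = 0.152·13.8137 = 2.100.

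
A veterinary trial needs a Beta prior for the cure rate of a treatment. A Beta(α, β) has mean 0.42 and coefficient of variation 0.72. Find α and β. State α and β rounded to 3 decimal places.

Var = (CV·μ)² = (0.72×0.42)² = 0.091446.
α+β = μ(1−μ)/Var − 1 = 0.2436/0.091446 − 1 = 1.6639.
Thus α = 0.42·1.6639 = 0.699 and β = 0.58·1.6639 = 0.965.

α = 0.699, β = 0.965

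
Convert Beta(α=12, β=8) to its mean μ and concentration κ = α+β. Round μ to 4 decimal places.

μ = 0.6000, κ = 20

κ = α+β = 12+8 = 20; μ = α/κ = 12/20 = 0.6000.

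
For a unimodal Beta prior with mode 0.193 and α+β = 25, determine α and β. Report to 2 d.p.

α = 5.44, β = 19.56

Mode = (α−1)/(κ−2) with κ = α+β, so α−1 = 0.193·23 = 4.44.
α = 5.44; β = κ − α = 19.56.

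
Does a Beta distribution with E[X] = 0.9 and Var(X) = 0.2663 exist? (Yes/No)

No

The Beta variance bound is σ² < μ(1−μ).
Here μ(1−μ) = 0.9×0.1 = 0.09, and 0.2663 ≥ 0.09.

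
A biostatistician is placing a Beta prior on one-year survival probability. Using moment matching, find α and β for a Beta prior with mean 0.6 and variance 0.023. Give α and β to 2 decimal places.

α = 5.66, β = 3.77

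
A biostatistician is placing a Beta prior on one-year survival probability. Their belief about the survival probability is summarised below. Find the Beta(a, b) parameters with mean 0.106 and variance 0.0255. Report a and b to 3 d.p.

a = 0.288, b = 2.428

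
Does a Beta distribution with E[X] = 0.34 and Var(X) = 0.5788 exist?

No

For any Beta, Var(X) < E[X]·(1−E[X]).
Here μ(1−μ) = 0.34×0.66 = 0.2244, and 0.5788 ≥ 0.2244.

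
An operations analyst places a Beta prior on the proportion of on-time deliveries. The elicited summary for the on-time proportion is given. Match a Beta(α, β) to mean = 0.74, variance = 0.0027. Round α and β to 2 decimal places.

α = 51.99, β = 18.27

Write ν = α+β; then α = μν and Var = μ(1−μ)/(ν+1).
ν = μ(1−μ)/Var − 1 = 0.1924/0.0027 − 1 = 70.2593.
α = 0.74·70.2593 = 51.99, β = 0.26·70.2593 = 18.27.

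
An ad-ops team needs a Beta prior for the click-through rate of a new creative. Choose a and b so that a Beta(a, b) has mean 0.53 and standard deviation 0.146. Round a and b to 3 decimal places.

σ² = 0.146² = 0.021316.
With s = a+b, Var = μ(1−μ)/(s+1), so s+1 = (0.53×0.47)/0.021316 = 11.6861 and s = 10.6861.
a = μs = 5.664, b = (1−μ)s = 5.022.

a = 5.664, b = 5.022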